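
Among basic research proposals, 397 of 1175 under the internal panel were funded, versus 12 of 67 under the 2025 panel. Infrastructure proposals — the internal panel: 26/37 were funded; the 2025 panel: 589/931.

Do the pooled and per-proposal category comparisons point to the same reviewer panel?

No

Basic research: the internal panel 397/1175 = 33.8%, the 2025 panel 12/67 = 17.9% → the internal panel
Infrastructure: the internal panel 26/37 = 70.3%, the 2025 panel 589/931 = 63.3% → the internal panel
Overall: the internal panel 423/1212 = 34.9%, the 2025 panel 601/998 = 60.2% → the 2025 panel
The internal panel wins each proposal group but the 2025 panel wins overall — the comparison reverses. The internal panel's proposals skew toward basic research, which has a lower base rate.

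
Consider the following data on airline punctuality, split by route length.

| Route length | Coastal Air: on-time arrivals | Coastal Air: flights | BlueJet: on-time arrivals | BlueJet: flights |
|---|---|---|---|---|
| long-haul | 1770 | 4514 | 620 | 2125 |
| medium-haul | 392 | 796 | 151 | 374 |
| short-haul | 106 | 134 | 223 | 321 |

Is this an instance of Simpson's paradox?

No

Long-haul: Coastal Air 1770/4514 = 39.2%, BlueJet 620/2125 = 29.2% → Coastal Air
Medium-haul: Coastal Air 392/796 = 49.2%, BlueJet 151/374 = 40.4% → Coastal Air
Short-haul: Coastal Air 106/134 = 79.1%, BlueJet 223/321 = 69.5% → Coastal Air
Overall: Coastal Air 2268/5444 = 41.7%, BlueJet 994/2820 = 35.2% → Coastal Air
Coastal Air wins overall and in every route group — no reversal.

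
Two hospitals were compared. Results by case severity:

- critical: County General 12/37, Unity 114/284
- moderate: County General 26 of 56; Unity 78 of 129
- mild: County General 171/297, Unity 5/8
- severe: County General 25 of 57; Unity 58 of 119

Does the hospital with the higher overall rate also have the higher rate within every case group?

No

Critical: County General 12/37 = 32.4%, Unity 114/284 = 40.1% → Unity
Moderate: County General 26/56 = 46.4%, Unity 78/129 = 60.5% → Unity
Mild: County General 171/297 = 57.6%, Unity 5/8 = 62.5% → Unity
Severe: County General 25/57 = 43.9%, Unity 58/119 = 48.7% → Unity
Overall: County General 234/447 = 52.3%, Unity 255/540 = 47.2% → County General
Unity wins each case group but County General wins overall — the comparison reverses. Unity's patients skew toward critical, which has a lower base rate.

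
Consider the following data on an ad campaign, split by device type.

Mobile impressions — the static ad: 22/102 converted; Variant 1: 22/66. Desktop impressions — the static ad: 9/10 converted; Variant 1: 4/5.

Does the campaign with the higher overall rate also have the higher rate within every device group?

Mobile: the static ad 22/102 = 21.6%, Variant 1 22/66 = 33.3% → Variant 1
Desktop: the static ad 9/10 = 90.0%, Variant 1 4/5 = 80.0% → the static ad
Overall: the static ad 31/112 = 27.7%, Variant 1 26/71 = 36.6% → Variant 1
Neither sweeps: the static ad wins 1 of 2 groups, Variant 1 wins 1. Variant 1 wins overall but not every group — no Simpson reversal.

No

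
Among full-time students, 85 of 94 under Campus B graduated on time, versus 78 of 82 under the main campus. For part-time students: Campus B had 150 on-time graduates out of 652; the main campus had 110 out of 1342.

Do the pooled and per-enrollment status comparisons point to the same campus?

Full-time: Campus B 85/94 = 90.4%, the main campus 78/82 = 95.1% → the main campus
Part-time: Campus B 150/652 = 23.0%, the main campus 110/1342 = 8.2% → Campus B
Overall: Campus B 235/746 = 31.5%, the main campus 188/1424 = 13.2% → Campus B
Neither sweeps: Campus B wins 1 of 2 groups, the main campus wins 1. Campus B wins overall but not every group — no Simpson reversal.

No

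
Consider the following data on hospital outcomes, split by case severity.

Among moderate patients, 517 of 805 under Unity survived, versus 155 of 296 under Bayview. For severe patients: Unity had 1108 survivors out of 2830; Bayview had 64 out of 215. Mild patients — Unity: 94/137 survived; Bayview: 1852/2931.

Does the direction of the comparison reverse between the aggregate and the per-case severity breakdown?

Moderate: Unity 517/805 = 64.2%, Bayview 155/296 = 52.4% → Unity
Severe: Unity 1108/2830 = 39.2%, Bayview 64/215 = 29.8% → Unity
Mild: Unity 94/137 = 68.6%, Bayview 1852/2931 = 63.2% → Unity
Overall: Unity 1719/3772 = 45.6%, Bayview 2071/3442 = 60.2% → Bayview
Unity wins each case group but Bayview wins overall — the comparison reverses. Unity's patients skew toward severe, which has a lower base rate.

Yes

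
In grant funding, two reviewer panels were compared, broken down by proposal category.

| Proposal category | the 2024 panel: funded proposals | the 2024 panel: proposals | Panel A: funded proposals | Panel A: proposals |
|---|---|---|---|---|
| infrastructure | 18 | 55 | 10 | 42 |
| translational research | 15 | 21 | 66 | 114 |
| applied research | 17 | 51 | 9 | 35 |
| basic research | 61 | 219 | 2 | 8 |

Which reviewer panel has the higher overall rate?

Panel A

Infrastructure: the 2024 panel 18/55 = 32.7%, Panel A 10/42 = 23.8% → the 2024 panel
Translational research: the 2024 panel 15/21 = 71.4%, Panel A 66/114 = 57.9% → the 2024 panel
Applied research: the 2024 panel 17/51 = 33.3%, Panel A 9/35 = 25.7% → the 2024 panel
Basic research: the 2024 panel 61/219 = 27.9%, Panel A 2/8 = 25.0% → the 2024 panel
Overall: the 2024 panel 111/346 = 32.1%, Panel A 87/199 = 43.7% → Panel A
(The 2024 panel wins every proposal group but Panel A wins overall — the 2024 panel's proposals skew toward the low-rate basic research group.)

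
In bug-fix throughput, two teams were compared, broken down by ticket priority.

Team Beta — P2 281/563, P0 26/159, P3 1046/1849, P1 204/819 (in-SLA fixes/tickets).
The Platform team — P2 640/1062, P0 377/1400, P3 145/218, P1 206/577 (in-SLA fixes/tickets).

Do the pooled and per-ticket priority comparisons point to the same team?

No

P2: Team Beta 281/563 = 49.9%, the Platform team 640/1062 = 60.3% → the Platform team
P0: Team Beta 26/159 = 16.4%, the Platform team 377/1400 = 26.9% → the Platform team
P3: Team Beta 1046/1849 = 56.6%, the Platform team 145/218 = 66.5% → the Platform team
P1: Team Beta 204/819 = 24.9%, the Platform team 206/577 = 35.7% → the Platform team
Overall: Team Beta 1557/3390 = 45.9%, the Platform team 1368/3257 = 42.0% → Team Beta
The Platform team wins each ticket group but Team Beta wins overall — the comparison reverses. The Platform team's tickets skew toward P0, which has a lower base rate.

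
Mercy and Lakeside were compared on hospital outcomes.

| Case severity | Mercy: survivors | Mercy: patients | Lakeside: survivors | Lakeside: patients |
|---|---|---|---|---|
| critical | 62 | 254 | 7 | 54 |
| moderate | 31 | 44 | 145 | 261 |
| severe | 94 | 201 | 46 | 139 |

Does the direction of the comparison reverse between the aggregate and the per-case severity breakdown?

Yes

Critical: Mercy 62/254 = 24.4%, Lakeside 7/54 = 13.0% → Mercy
Moderate: Mercy 31/44 = 70.5%, Lakeside 145/261 = 55.6% → Mercy
Severe: Mercy 94/201 = 46.8%, Lakeside 46/139 = 33.1% → Mercy
Overall: Mercy 187/499 = 37.5%, Lakeside 198/454 = 43.6% → Lakeside
Mercy wins each case group but Lakeside wins overall — the comparison reverses. Mercy's patients skew toward critical, which has a lower base rate.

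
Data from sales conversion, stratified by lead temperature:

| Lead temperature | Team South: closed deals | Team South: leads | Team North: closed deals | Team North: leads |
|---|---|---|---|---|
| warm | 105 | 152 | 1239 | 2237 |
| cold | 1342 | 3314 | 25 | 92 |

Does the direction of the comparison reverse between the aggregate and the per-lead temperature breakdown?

Warm: Team South 105/152 = 69.1%, Team North 1239/2237 = 55.4% → Team South
Cold: Team South 1342/3314 = 40.5%, Team North 25/92 = 27.2% → Team South
Overall: Team South 1447/3466 = 41.7%, Team North 1264/2329 = 54.3% → Team North
Team South wins each lead group but Team North wins overall — the comparison reverses. Team South's leads skew toward cold, which has a lower base rate.

Yes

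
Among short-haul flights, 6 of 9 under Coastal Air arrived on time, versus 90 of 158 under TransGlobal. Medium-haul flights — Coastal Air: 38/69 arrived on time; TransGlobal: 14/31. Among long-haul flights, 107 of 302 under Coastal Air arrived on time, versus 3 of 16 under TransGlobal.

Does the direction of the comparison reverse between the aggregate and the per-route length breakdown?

Yes

Short-haul: Coastal Air 6/9 = 66.7%, TransGlobal 90/158 = 57.0% → Coastal Air
Medium-haul: Coastal Air 38/69 = 55.1%, TransGlobal 14/31 = 45.2% → Coastal Air
Long-haul: Coastal Air 107/302 = 35.4%, TransGlobal 3/16 = 18.8% → Coastal Air
Overall: Coastal Air 151/380 = 39.7%, TransGlobal 107/205 = 52.2% → TransGlobal
Coastal Air wins each route group but TransGlobal wins overall — the comparison reverses. Coastal Air's flights skew toward long-haul, which has a lower base rate.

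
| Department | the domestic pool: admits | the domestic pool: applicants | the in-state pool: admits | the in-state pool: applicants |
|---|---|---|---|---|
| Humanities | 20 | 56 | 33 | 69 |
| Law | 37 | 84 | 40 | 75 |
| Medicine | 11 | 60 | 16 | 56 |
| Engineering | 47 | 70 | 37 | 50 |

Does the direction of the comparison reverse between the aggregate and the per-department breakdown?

No

Humanities: the domestic pool 20/56 = 35.7%, the in-state pool 33/69 = 47.8% → the in-state pool
Law: the domestic pool 37/84 = 44.0%, the in-state pool 40/75 = 53.3% → the in-state pool
Medicine: the domestic pool 11/60 = 18.3%, the in-state pool 16/56 = 28.6% → the in-state pool
Engineering: the domestic pool 47/70 = 67.1%, the in-state pool 37/50 = 74.0% → the in-state pool
Overall: the domestic pool 115/270 = 42.6%, the in-state pool 126/250 = 50.4% → the in-state pool
The in-state pool wins overall and in every department group — no reversal.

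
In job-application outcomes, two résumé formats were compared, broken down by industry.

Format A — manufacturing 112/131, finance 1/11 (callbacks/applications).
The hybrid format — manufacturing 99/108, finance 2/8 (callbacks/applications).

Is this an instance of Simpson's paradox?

Manufacturing: Format A 112/131 = 85.5%, the hybrid format 99/108 = 91.7% → the hybrid format
Finance: Format A 1/11 = 9.1%, the hybrid format 2/8 = 25.0% → the hybrid format
Overall: Format A 113/142 = 79.6%, the hybrid format 101/116 = 87.1% → the hybrid format
The hybrid format wins overall and in every industry group — no reversal.

No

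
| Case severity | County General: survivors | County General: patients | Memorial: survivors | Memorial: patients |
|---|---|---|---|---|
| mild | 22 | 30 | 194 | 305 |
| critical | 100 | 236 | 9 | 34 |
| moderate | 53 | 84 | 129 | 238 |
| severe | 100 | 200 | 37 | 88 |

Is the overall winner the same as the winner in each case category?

No

Mild: County General 22/30 = 73.3%, Memorial 194/305 = 63.6% → County General
Critical: County General 100/236 = 42.4%, Memorial 9/34 = 26.5% → County General
Moderate: County General 53/84 = 63.1%, Memorial 129/238 = 54.2% → County General
Severe: County General 100/200 = 50.0%, Memorial 37/88 = 42.0% → County General
Overall: County General 275/550 = 50.0%, Memorial 369/665 = 55.5% → Memorial
County General wins each case group but Memorial wins overall — the comparison reverses. County General's patients skew toward critical, which has a lower base rate.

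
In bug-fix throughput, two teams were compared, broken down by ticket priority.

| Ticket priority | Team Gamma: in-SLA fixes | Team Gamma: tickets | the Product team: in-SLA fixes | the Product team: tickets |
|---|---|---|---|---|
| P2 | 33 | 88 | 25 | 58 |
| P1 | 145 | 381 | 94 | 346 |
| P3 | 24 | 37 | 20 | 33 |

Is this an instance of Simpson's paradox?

No

P2: Team Gamma 33/88 = 37.5%, the Product team 25/58 = 43.1% → the Product team
P1: Team Gamma 145/381 = 38.1%, the Product team 94/346 = 27.2% → Team Gamma
P3: Team Gamma 24/37 = 64.9%, the Product team 20/33 = 60.6% → Team Gamma
Overall: Team Gamma 202/506 = 39.9%, the Product team 139/437 = 31.8% → Team Gamma
Neither sweeps: Team Gamma wins 2 of 3 groups, the Product team wins 1. Team Gamma wins overall but not every group — no Simpson reversal.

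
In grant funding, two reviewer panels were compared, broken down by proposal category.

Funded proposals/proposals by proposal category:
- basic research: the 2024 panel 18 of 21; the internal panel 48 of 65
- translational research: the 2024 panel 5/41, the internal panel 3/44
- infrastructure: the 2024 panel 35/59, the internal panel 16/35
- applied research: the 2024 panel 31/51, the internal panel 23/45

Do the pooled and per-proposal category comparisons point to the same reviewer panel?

Basic research: the 2024 panel 18/21 = 85.7%, the internal panel 48/65 = 73.8% → the 2024 panel
Translational research: the 2024 panel 5/41 = 12.2%, the internal panel 3/44 = 6.8% → the 2024 panel
Infrastructure: the 2024 panel 35/59 = 59.3%, the internal panel 16/35 = 45.7% → the 2024 panel
Applied research: the 2024 panel 31/51 = 60.8%, the internal panel 23/45 = 51.1% → the 2024 panel
Overall: the 2024 panel 89/172 = 51.7%, the internal panel 90/189 = 47.6% → the 2024 panel
The 2024 panel wins overall and in every proposal group — no reversal.

Yes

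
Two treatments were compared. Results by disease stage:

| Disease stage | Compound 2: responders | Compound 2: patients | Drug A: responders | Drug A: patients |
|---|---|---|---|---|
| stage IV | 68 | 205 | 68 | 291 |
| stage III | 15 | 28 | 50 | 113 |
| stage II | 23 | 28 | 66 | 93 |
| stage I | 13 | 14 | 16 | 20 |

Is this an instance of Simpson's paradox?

No

Stage IV: Compound 2 68/205 = 33.2%, Drug A 68/291 = 23.4% → Compound 2
Stage III: Compound 2 15/28 = 53.6%, Drug A 50/113 = 44.2% → Compound 2
Stage II: Compound 2 23/28 = 82.1%, Drug A 66/93 = 71.0% → Compound 2
Stage I: Compound 2 13/14 = 92.9%, Drug A 16/20 = 80.0% → Compound 2
Overall: Compound 2 119/275 = 43.3%, Drug A 200/517 = 38.7% → Compound 2
Compound 2 wins overall and in every disease group — no reversal.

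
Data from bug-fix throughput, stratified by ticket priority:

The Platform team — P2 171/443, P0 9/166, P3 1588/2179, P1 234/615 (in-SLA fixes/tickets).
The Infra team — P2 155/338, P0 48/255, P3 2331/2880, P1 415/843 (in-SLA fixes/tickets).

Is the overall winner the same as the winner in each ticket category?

Yes

P2: the Platform team 171/443 = 38.6%, the Infra team 155/338 = 45.9% → the Infra team
P0: the Platform team 9/166 = 5.4%, the Infra team 48/255 = 18.8% → the Infra team
P3: the Platform team 1588/2179 = 72.9%, the Infra team 2331/2880 = 80.9% → the Infra team
P1: the Platform team 234/615 = 38.0%, the Infra team 415/843 = 49.2% → the Infra team
Overall: the Platform team 2002/3403 = 58.8%, the Infra team 2949/4316 = 68.3% → the Infra team
The Infra team wins overall and in every ticket group — no reversal.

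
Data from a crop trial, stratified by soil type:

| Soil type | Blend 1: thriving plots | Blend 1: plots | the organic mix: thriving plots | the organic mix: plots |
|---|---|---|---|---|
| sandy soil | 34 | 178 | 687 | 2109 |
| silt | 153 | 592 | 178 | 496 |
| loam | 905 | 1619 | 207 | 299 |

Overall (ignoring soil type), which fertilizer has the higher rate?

Sandy soil: Blend 1 34/178 = 19.1%, the organic mix 687/2109 = 32.6% → the organic mix
Silt: Blend 1 153/592 = 25.8%, the organic mix 178/496 = 35.9% → the organic mix
Loam: Blend 1 905/1619 = 55.9%, the organic mix 207/299 = 69.2% → the organic mix
Overall: Blend 1 1092/2389 = 45.7%, the organic mix 1072/2904 = 36.9% → Blend 1
(The organic mix wins every soil group but Blend 1 wins overall — the organic mix's plots skew toward the low-rate sandy soil group.)

Blend 1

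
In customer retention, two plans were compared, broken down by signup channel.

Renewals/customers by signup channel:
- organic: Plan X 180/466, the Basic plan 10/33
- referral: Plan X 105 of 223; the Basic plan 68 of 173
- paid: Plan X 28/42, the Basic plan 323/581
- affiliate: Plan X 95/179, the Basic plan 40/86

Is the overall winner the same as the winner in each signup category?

No

Organic: Plan X 180/466 = 38.6%, the Basic plan 10/33 = 30.3% → Plan X
Referral: Plan X 105/223 = 47.1%, the Basic plan 68/173 = 39.3% → Plan X
Paid: Plan X 28/42 = 66.7%, the Basic plan 323/581 = 55.6% → Plan X
Affiliate: Plan X 95/179 = 53.1%, the Basic plan 40/86 = 46.5% → Plan X
Overall: Plan X 408/910 = 44.8%, the Basic plan 441/873 = 50.5% → the Basic plan
Plan X wins each signup group but the Basic plan wins overall — the comparison reverses. Plan X's customers skew toward organic, which has a lower base rate.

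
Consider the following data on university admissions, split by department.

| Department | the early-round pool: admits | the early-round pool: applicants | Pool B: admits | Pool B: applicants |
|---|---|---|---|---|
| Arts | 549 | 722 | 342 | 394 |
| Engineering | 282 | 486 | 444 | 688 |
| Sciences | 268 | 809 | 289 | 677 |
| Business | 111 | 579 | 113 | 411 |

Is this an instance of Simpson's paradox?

No

Arts: the early-round pool 549/722 = 76.0%, Pool B 342/394 = 86.8% → Pool B
Engineering: the early-round pool 282/486 = 58.0%, Pool B 444/688 = 64.5% → Pool B
Sciences: the early-round pool 268/809 = 33.1%, Pool B 289/677 = 42.7% → Pool B
Business: the early-round pool 111/579 = 19.2%, Pool B 113/411 = 27.5% → Pool B
Overall: the early-round pool 1210/2596 = 46.6%, Pool B 1188/2170 = 54.7% → Pool B
Pool B wins overall and in every department group — no reversal.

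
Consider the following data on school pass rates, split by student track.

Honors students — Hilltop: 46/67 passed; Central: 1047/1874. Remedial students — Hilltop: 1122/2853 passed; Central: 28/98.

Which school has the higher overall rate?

Honors: Hilltop 46/67 = 68.7%, Central 1047/1874 = 55.9% → Hilltop
Remedial: Hilltop 1122/2853 = 39.3%, Central 28/98 = 28.6% → Hilltop
Overall: Hilltop 1168/2920 = 40.0%, Central 1075/1972 = 54.5% → Central
(Hilltop wins every student group but Central wins overall — Hilltop's students skew toward the low-rate remedial group.)

Central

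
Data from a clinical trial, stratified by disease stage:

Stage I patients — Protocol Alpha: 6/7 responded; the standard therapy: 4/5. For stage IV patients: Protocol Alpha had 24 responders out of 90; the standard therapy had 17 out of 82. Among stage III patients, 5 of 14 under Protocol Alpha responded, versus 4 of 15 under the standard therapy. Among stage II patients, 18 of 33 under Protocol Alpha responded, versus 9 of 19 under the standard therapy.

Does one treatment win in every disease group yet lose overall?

Stage I: Protocol Alpha 6/7 = 85.7%, the standard therapy 4/5 = 80.0% → Protocol Alpha
Stage IV: Protocol Alpha 24/90 = 26.7%, the standard therapy 17/82 = 20.7% → Protocol Alpha
Stage III: Protocol Alpha 5/14 = 35.7%, the standard therapy 4/15 = 26.7% → Protocol Alpha
Stage II: Protocol Alpha 18/33 = 54.5%, the standard therapy 9/19 = 47.4% → Protocol Alpha
Overall: Protocol Alpha 53/144 = 36.8%, the standard therapy 34/121 = 28.1% → Protocol Alpha
Protocol Alpha wins overall and in every disease group — no reversal.

No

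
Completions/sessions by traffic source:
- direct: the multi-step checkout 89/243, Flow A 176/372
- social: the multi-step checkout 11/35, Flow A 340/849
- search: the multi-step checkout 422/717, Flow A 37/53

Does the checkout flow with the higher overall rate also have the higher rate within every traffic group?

Direct: the multi-step checkout 89/243 = 36.6%, Flow A 176/372 = 47.3% → Flow A
Social: the multi-step checkout 11/35 = 31.4%, Flow A 340/849 = 40.0% → Flow A
Search: the multi-step checkout 422/717 = 58.9%, Flow A 37/53 = 69.8% → Flow A
Overall: the multi-step checkout 522/995 = 52.5%, Flow A 553/1274 = 43.4% → the multi-step checkout
Flow A wins each traffic group but the multi-step checkout wins overall — the comparison reverses. Flow A's sessions skew toward social, which has a lower base rate.

No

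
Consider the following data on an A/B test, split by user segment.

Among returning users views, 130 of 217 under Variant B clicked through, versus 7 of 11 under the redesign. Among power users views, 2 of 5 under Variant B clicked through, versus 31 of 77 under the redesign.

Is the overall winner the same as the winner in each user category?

No

Returning users: Variant B 130/217 = 59.9%, the redesign 7/11 = 63.6% → the redesign
Power users: Variant B 2/5 = 40.0%, the redesign 31/77 = 40.3% → the redesign
Overall: Variant B 132/222 = 59.5%, the redesign 38/88 = 43.2% → Variant B
The redesign wins each user group but Variant B wins overall — the comparison reverses. The redesign's views skew toward power users, which has a lower base rate.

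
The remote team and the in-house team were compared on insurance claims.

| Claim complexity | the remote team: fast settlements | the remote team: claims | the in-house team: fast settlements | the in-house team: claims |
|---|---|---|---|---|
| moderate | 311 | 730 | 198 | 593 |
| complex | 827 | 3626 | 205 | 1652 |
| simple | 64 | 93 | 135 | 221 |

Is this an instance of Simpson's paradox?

No

Moderate: the remote team 311/730 = 42.6%, the in-house team 198/593 = 33.4% → the remote team
Complex: the remote team 827/3626 = 22.8%, the in-house team 205/1652 = 12.4% → the remote team
Simple: the remote team 64/93 = 68.8%, the in-house team 135/221 = 61.1% → the remote team
Overall: the remote team 1202/4449 = 27.0%, the in-house team 538/2466 = 21.8% → the remote team
The remote team wins overall and in every claim group — no reversal.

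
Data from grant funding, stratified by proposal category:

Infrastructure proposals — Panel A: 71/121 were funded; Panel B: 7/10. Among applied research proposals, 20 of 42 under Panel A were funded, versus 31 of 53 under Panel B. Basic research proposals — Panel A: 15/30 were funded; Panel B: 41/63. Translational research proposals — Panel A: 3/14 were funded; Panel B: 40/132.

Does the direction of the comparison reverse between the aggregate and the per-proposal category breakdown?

Infrastructure: Panel A 71/121 = 58.7%, Panel B 7/10 = 70.0% → Panel B
Applied research: Panel A 20/42 = 47.6%, Panel B 31/53 = 58.5% → Panel B
Basic research: Panel A 15/30 = 50.0%, Panel B 41/63 = 65.1% → Panel B
Translational research: Panel A 3/14 = 21.4%, Panel B 40/132 = 30.3% → Panel B
Overall: Panel A 109/207 = 52.7%, Panel B 119/258 = 46.1% → Panel A
Panel B wins each proposal group but Panel A wins overall — the comparison reverses. Panel B's proposals skew toward translational research, which has a lower base rate.

Yes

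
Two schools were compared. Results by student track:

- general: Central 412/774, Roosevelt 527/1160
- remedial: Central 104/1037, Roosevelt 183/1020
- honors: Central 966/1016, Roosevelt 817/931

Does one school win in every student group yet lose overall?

No

General: Central 412/774 = 53.2%, Roosevelt 527/1160 = 45.4% → Central
Remedial: Central 104/1037 = 10.0%, Roosevelt 183/1020 = 17.9% → Roosevelt
Honors: Central 966/1016 = 95.1%, Roosevelt 817/931 = 87.8% → Central
Overall: Central 1482/2827 = 52.4%, Roosevelt 1527/3111 = 49.1% → Central
Neither sweeps: Central wins 2 of 3 groups, Roosevelt wins 1. Central wins overall but not every group — no Simpson reversal.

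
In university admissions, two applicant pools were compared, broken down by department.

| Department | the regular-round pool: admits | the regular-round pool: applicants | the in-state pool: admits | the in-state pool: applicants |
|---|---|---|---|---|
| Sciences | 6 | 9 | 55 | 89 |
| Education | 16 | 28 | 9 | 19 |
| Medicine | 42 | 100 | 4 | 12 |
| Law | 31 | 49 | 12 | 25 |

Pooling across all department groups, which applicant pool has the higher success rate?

Sciences: the regular-round pool 6/9 = 66.7%, the in-state pool 55/89 = 61.8% → the regular-round pool
Education: the regular-round pool 16/28 = 57.1%, the in-state pool 9/19 = 47.4% → the regular-round pool
Medicine: the regular-round pool 42/100 = 42.0%, the in-state pool 4/12 = 33.3% → the regular-round pool
Law: the regular-round pool 31/49 = 63.3%, the in-state pool 12/25 = 48.0% → the regular-round pool
Overall: the regular-round pool 95/186 = 51.1%, the in-state pool 80/145 = 55.2% → the in-state pool
(The regular-round pool wins every department group but the in-state pool wins overall — the regular-round pool's applicants skew toward the low-rate Medicine group.)

the in-state pool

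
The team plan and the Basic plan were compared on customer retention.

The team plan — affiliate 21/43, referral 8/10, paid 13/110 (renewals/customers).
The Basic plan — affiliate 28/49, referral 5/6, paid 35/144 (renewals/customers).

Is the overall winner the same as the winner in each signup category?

Yes

Affiliate: the team plan 21/43 = 48.8%, the Basic plan 28/49 = 57.1% → the Basic plan
Referral: the team plan 8/10 = 80.0%, the Basic plan 5/6 = 83.3% → the Basic plan
Paid: the team plan 13/110 = 11.8%, the Basic plan 35/144 = 24.3% → the Basic plan
Overall: the team plan 42/163 = 25.8%, the Basic plan 68/199 = 34.2% → the Basic plan
The Basic plan wins overall and in every signup group — no reversal.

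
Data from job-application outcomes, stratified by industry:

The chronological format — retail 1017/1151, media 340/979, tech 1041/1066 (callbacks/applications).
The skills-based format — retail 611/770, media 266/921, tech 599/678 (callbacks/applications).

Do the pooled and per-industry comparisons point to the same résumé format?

Yes

Retail: the chronological format 1017/1151 = 88.4%, the skills-based format 611/770 = 79.4% → the chronological format
Media: the chronological format 340/979 = 34.7%, the skills-based format 266/921 = 28.9% → the chronological format
Tech: the chronological format 1041/1066 = 97.7%, the skills-based format 599/678 = 88.3% → the chronological format
Overall: the chronological format 2398/3196 = 75.0%, the skills-based format 1476/2369 = 62.3% → the chronological format
The chronological format wins overall and in every industry group — no reversal.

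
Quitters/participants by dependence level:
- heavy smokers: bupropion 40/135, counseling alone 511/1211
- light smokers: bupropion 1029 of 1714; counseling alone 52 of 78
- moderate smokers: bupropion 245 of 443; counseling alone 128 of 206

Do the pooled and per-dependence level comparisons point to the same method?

No

Heavy smokers: bupropion 40/135 = 29.6%, counseling alone 511/1211 = 42.2% → counseling alone
Light smokers: bupropion 1029/1714 = 60.0%, counseling alone 52/78 = 66.7% → counseling alone
Moderate smokers: bupropion 245/443 = 55.3%, counseling alone 128/206 = 62.1% → counseling alone
Overall: bupropion 1314/2292 = 57.3%, counseling alone 691/1495 = 46.2% → bupropion
Counseling alone wins each dependence group but bupropion wins overall — the comparison reverses. Counseling alone's participants skew toward heavy smokers, which has a lower base rate.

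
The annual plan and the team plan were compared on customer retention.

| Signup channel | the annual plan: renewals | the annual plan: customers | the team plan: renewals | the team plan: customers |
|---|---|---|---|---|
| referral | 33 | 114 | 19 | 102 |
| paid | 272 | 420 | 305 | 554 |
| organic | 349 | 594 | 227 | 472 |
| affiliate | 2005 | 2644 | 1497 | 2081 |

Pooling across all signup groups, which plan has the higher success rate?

the annual plan

Referral: the annual plan 33/114 = 28.9%, the team plan 19/102 = 18.6% → the annual plan
Paid: the annual plan 272/420 = 64.8%, the team plan 305/554 = 55.1% → the annual plan
Organic: the annual plan 349/594 = 58.8%, the team plan 227/472 = 48.1% → the annual plan
Affiliate: the annual plan 2005/2644 = 75.8%, the team plan 1497/2081 = 71.9% → the annual plan
Overall: the annual plan 2659/3772 = 70.5%, the team plan 2048/3209 = 63.8% → the annual plan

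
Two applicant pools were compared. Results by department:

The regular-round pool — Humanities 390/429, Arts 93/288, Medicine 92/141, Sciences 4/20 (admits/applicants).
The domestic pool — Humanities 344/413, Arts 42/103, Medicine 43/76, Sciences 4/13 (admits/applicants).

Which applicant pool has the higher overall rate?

Humanities: the regular-round pool 390/429 = 90.9%, the domestic pool 344/413 = 83.3% → the regular-round pool
Arts: the regular-round pool 93/288 = 32.3%, the domestic pool 42/103 = 40.8% → the domestic pool
Medicine: the regular-round pool 92/141 = 65.2%, the domestic pool 43/76 = 56.6% → the regular-round pool
Sciences: the regular-round pool 4/20 = 20.0%, the domestic pool 4/13 = 30.8% → the domestic pool
Overall: the regular-round pool 579/878 = 65.9%, the domestic pool 433/605 = 71.6% → the domestic pool
(Neither sweeps every department group, but the domestic pool has the higher pooled rate.)

the domestic pool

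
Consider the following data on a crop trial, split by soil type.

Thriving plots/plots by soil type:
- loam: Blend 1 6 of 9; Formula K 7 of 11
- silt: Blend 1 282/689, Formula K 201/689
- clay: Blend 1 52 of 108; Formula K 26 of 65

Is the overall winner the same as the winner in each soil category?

Loam: Blend 1 6/9 = 66.7%, Formula K 7/11 = 63.6% → Blend 1
Silt: Blend 1 282/689 = 40.9%, Formula K 201/689 = 29.2% → Blend 1
Clay: Blend 1 52/108 = 48.1%, Formula K 26/65 = 40.0% → Blend 1
Overall: Blend 1 340/806 = 42.2%, Formula K 234/765 = 30.6% → Blend 1
Blend 1 wins overall and in every soil group — no reversal.

Yes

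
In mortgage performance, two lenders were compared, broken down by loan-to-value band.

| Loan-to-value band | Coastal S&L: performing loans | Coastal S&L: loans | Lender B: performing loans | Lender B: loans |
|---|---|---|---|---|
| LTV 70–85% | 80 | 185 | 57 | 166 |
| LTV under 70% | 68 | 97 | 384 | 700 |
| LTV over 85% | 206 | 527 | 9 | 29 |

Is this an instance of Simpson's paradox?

LTV 70–85%: Coastal S&L 80/185 = 43.2%, Lender B 57/166 = 34.3% → Coastal S&L
LTV under 70%: Coastal S&L 68/97 = 70.1%, Lender B 384/700 = 54.9% → Coastal S&L
LTV over 85%: Coastal S&L 206/527 = 39.1%, Lender B 9/29 = 31.0% → Coastal S&L
Overall: Coastal S&L 354/809 = 43.8%, Lender B 450/895 = 50.3% → Lender B
Coastal S&L wins each loan-to-value group but Lender B wins overall — the comparison reverses. Coastal S&L's loans skew toward LTV over 85%, which has a lower base rate.

Yes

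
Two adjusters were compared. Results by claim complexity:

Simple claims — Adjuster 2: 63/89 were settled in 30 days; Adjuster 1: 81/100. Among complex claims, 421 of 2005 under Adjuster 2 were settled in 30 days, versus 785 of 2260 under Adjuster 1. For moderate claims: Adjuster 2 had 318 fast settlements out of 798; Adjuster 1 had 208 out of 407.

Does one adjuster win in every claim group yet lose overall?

Simple: Adjuster 2 63/89 = 70.8%, Adjuster 1 81/100 = 81.0% → Adjuster 1
Complex: Adjuster 2 421/2005 = 21.0%, Adjuster 1 785/2260 = 34.7% → Adjuster 1
Moderate: Adjuster 2 318/798 = 39.8%, Adjuster 1 208/407 = 51.1% → Adjuster 1
Overall: Adjuster 2 802/2892 = 27.7%, Adjuster 1 1074/2767 = 38.8% → Adjuster 1
Adjuster 1 wins overall and in every claim group — no reversal.

No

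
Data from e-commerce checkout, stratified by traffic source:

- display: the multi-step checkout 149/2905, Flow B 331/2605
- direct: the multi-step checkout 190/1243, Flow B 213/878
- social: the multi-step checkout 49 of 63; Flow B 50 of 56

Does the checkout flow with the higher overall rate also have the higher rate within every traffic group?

Display: the multi-step checkout 149/2905 = 5.1%, Flow B 331/2605 = 12.7% → Flow B
Direct: the multi-step checkout 190/1243 = 15.3%, Flow B 213/878 = 24.3% → Flow B
Social: the multi-step checkout 49/63 = 77.8%, Flow B 50/56 = 89.3% → Flow B
Overall: the multi-step checkout 388/4211 = 9.2%, Flow B 594/3539 = 16.8% → Flow B
Flow B wins overall and in every traffic group — no reversal.

Yes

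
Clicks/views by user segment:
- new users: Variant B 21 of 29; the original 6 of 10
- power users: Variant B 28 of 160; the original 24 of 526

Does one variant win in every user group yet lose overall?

New users: Variant B 21/29 = 72.4%, the original 6/10 = 60.0% → Variant B
Power users: Variant B 28/160 = 17.5%, the original 24/526 = 4.6% → Variant B
Overall: Variant B 49/189 = 25.9%, the original 30/536 = 5.6% → Variant B
Variant B wins overall and in every user group — no reversal.

No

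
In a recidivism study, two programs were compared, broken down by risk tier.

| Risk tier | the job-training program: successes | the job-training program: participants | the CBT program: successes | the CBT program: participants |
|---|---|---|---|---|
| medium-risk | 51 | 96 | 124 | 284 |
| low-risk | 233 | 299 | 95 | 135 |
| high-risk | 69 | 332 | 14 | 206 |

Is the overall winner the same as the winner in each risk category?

Yes

Medium-risk: the job-training program 51/96 = 53.1%, the CBT program 124/284 = 43.7% → the job-training program
Low-risk: the job-training program 233/299 = 77.9%, the CBT program 95/135 = 70.4% → the job-training program
High-risk: the job-training program 69/332 = 20.8%, the CBT program 14/206 = 6.8% → the job-training program
Overall: the job-training program 353/727 = 48.6%, the CBT program 233/625 = 37.3% → the job-training program
The job-training program wins overall and in every risk group — no reversal.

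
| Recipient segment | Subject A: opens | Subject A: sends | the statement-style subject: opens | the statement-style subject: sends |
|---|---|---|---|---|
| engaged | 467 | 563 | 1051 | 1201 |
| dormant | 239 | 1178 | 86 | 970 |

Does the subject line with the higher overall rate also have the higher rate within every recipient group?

No

Engaged: Subject A 467/563 = 82.9%, the statement-style subject 1051/1201 = 87.5% → the statement-style subject
Dormant: Subject A 239/1178 = 20.3%, the statement-style subject 86/970 = 8.9% → Subject A
Overall: Subject A 706/1741 = 40.6%, the statement-style subject 1137/2171 = 52.4% → the statement-style subject
Neither sweeps: Subject A wins 1 of 2 groups, the statement-style subject wins 1. The statement-style subject wins overall but not every group — no Simpson reversal.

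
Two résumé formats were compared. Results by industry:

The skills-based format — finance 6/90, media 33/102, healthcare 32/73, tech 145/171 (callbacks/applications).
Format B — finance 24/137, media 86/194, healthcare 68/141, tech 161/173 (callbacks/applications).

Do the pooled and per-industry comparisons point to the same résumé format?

Finance: the skills-based format 6/90 = 6.7%, Format B 24/137 = 17.5% → Format B
Media: the skills-based format 33/102 = 32.4%, Format B 86/194 = 44.3% → Format B
Healthcare: the skills-based format 32/73 = 43.8%, Format B 68/141 = 48.2% → Format B
Tech: the skills-based format 145/171 = 84.8%, Format B 161/173 = 93.1% → Format B
Overall: the skills-based format 216/436 = 49.5%, Format B 339/645 = 52.6% → Format B
Format B wins overall and in every industry group — no reversal.

Yes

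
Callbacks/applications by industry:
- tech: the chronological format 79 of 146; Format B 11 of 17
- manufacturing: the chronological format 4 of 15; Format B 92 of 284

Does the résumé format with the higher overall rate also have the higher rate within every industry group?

No

Tech: the chronological format 79/146 = 54.1%, Format B 11/17 = 64.7% → Format B
Manufacturing: the chronological format 4/15 = 26.7%, Format B 92/284 = 32.4% → Format B
Overall: the chronological format 83/161 = 51.6%, Format B 103/301 = 34.2% → the chronological format
Format B wins each industry group but the chronological format wins overall — the comparison reverses. Format B's applications skew toward manufacturing, which has a lower base rate.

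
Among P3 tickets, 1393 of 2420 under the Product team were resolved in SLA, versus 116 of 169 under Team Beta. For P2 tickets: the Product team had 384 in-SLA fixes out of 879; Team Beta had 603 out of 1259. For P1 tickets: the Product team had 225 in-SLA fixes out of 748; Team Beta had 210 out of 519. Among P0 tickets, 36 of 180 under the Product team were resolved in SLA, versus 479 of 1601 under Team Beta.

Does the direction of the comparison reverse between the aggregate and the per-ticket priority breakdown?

P3: the Product team 1393/2420 = 57.6%, Team Beta 116/169 = 68.6% → Team Beta
P2: the Product team 384/879 = 43.7%, Team Beta 603/1259 = 47.9% → Team Beta
P1: the Product team 225/748 = 30.1%, Team Beta 210/519 = 40.5% → Team Beta
P0: the Product team 36/180 = 20.0%, Team Beta 479/1601 = 29.9% → Team Beta
Overall: the Product team 2038/4227 = 48.2%, Team Beta 1408/3548 = 39.7% → the Product team
Team Beta wins each ticket group but the Product team wins overall — the comparison reverses. Team Beta's tickets skew toward P0, which has a lower base rate.

Yes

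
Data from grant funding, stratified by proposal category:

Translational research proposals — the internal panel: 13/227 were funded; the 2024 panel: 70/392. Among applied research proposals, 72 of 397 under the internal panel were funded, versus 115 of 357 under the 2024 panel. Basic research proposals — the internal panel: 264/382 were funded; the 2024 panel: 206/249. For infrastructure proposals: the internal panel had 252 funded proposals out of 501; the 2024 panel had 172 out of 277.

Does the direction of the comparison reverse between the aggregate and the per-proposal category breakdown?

Translational research: the internal panel 13/227 = 5.7%, the 2024 panel 70/392 = 17.9% → the 2024 panel
Applied research: the internal panel 72/397 = 18.1%, the 2024 panel 115/357 = 32.2% → the 2024 panel
Basic research: the internal panel 264/382 = 69.1%, the 2024 panel 206/249 = 82.7% → the 2024 panel
Infrastructure: the internal panel 252/501 = 50.3%, the 2024 panel 172/277 = 62.1% → the 2024 panel
Overall: the internal panel 601/1507 = 39.9%, the 2024 panel 563/1275 = 44.2% → the 2024 panel
The 2024 panel wins overall and in every proposal group — no reversal.

No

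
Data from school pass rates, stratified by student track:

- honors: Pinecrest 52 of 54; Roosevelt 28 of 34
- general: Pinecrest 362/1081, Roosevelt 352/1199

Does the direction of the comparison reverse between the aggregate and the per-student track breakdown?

No

Honors: Pinecrest 52/54 = 96.3%, Roosevelt 28/34 = 82.4% → Pinecrest
General: Pinecrest 362/1081 = 33.5%, Roosevelt 352/1199 = 29.4% → Pinecrest
Overall: Pinecrest 414/1135 = 36.5%, Roosevelt 380/1233 = 30.8% → Pinecrest
Pinecrest wins overall and in every student group — no reversal.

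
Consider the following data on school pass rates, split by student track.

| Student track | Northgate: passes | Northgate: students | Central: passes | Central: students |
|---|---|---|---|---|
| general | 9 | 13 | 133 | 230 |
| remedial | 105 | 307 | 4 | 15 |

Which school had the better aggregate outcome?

Central

General: Northgate 9/13 = 69.2%, Central 133/230 = 57.8% → Northgate
Remedial: Northgate 105/307 = 34.2%, Central 4/15 = 26.7% → Northgate
Overall: Northgate 114/320 = 35.6%, Central 137/245 = 55.9% → Central
(Northgate wins every student group but Central wins overall — Northgate's students skew toward the low-rate remedial group.)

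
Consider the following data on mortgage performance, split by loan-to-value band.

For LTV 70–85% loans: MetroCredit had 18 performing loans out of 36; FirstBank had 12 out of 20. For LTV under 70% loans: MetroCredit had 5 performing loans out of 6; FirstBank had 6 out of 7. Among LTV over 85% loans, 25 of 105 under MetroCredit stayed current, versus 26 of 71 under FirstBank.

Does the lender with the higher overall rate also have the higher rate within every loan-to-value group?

Yes

LTV 70–85%: MetroCredit 18/36 = 50.0%, FirstBank 12/20 = 60.0% → FirstBank
LTV under 70%: MetroCredit 5/6 = 83.3%, FirstBank 6/7 = 85.7% → FirstBank
LTV over 85%: MetroCredit 25/105 = 23.8%, FirstBank 26/71 = 36.6% → FirstBank
Overall: MetroCredit 48/147 = 32.7%, FirstBank 44/98 = 44.9% → FirstBank
FirstBank wins overall and in every loan-to-value group — no reversal.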